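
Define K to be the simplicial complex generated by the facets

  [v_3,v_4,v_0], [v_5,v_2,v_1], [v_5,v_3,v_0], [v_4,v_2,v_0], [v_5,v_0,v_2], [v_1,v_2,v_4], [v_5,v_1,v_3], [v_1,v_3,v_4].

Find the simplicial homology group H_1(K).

H_1 ≅ 0.

We work with the vertex ordering v_0 < v_1 < v_2 < v_3 < v_4 < v_5. The simplices of K, each written with vertices in increasing order, are:

  0-simplices (6): [v_0], [v_1], [v_2], [v_3], [v_4], [v_5]
  1-simplices (12): [v_0,v_2], [v_0,v_3], [v_0,v_4], [v_0,v_5], [v_1,v_2], [v_1,v_3], [v_1,v_4], [v_1,v_5], [v_2,v_4], [v_2,v_5], [v_3,v_4], [v_3,v_5]
  2-simplices (8): [v_0,v_2,v_4], [v_0,v_2,v_5], [v_0,v_3,v_4], [v_0,v_3,v_5], [v_1,v_2,v_4], [v_1,v_2,v_5], [v_1,v_3,v_4], [v_1,v_3,v_5]

so the chain groups are C_0 ≅ Z^6, C_1 ≅ Z^12, C_2 ≅ Z^8.

The boundary map ∂_1: C_1 → C_0 maps an edge to its endpoints' difference, ∂[p,q] = q − p.
This gives a 6×12 integer matrix of rank 5; reducing to Smith normal form yields diagonal entries (1,1,1,1,1).

The boundary map ∂_2: C_2 → C_1 acts by ∂[p,q,r] = [q,r] − [p,r] + [p,q]. For instance
  ∂[v_0,v_3,v_4] = [v_3,v_4] − [v_0,v_4] + [v_0,v_3],
  ∂[v_1,v_3,v_5] = [v_3,v_5] − [v_1,v_5] + [v_1,v_3].
As a 12×8 matrix over Z this has rank 7, with invariant factors (1,1,1,1,1,1,1).

From H_k ≅ ker(∂_k) / im(∂_{k+1}) we obtain:

  H_1: rank ker ∂_1 − rank ∂_2 = (12 − 5) − 7 = 0, and the invariant factors of ∂_2 are all 1, so H_1 = 0.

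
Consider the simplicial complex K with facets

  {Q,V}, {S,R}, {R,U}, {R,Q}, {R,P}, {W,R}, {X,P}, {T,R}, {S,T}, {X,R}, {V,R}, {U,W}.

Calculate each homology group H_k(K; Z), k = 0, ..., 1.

K has 9 vertices, 12 edges.
rank ∂_0 = 0, rank ∂_1 = 8 ⇒ b_0 = 9 − 0 − 8 = 1; all invariant factors of ∂_1 are 1 so no torsion. So H_0 ≅ Z.
rank ∂_1 = 8, rank ∂_2 = 0 ⇒ b_1 = 12 − 8 − 0 = 4. So H_1 ≅ Z^4.

H_0 = Z,  H_1 = Z^4.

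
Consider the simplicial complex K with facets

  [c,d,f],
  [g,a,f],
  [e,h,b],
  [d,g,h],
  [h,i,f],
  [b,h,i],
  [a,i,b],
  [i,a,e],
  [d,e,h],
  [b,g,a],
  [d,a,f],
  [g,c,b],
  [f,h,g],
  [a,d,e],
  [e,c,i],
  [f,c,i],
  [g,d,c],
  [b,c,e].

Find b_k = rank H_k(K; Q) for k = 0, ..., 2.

b_0 = 1, b_1 = 1, b_2 = 0.

Order the vertices as a < b < c < d < e < f < g < h < i. Listing each simplex with vertices in this order, K has dimension 2 with simplices:

  0-simplices (9): a, b, c, d, e, f, g, h, i
  1-simplices (27): ab, ad, ae, af, ag, ai, bc, be, bg, bh, bi, cd, ce, cf, cg, ci, de, df, dg, dh, eh, ei, fg, fh, fi, gh, hi
  2-simplices (18): abg, abi, ade, adf, aei, afg, bce, bcg, beh, bhi, cdf, cdg, cei, cfi, deh, dgh, fgh, fhi

Hence C_0 ≅ Z^9, C_1 ≅ Z^27, C_2 ≅ Z^18.

The boundary map ∂_1: C_1 → C_0 sends each edge [p,q] (with p < q) to q − p. For instance
  ∂de = e − d.
The resulting 9×27 matrix has rank 8, and its Smith normal form has invariant factors (1,1,1,1,1,1,1,1).

∂_2: C_2 → C_1 maps a triangle to the signed sum of its edges. For instance
  ∂bcg = cg − bg + bc,
  ∂cdf = df − cf + cd.
The resulting 27×18 matrix has rank 18, and its Smith normal form has invariant factors (1,1,1,1,1,1,1,1,1,1,1,1,1,1,1,1,1,2).

Now H_k = ker ∂_k / im ∂_{k+1}, so:

  H_0: rank C_0 − rank ∂_1 = 9 − 8 = 1, and the invariant factors of ∂_1 are all 1, so H_0 = Z.
  H_1: rank ker ∂_1 − rank ∂_2 = (27 − 8) − 18 = 1, and ∂_2 has invariant factor 2 > 1, so H_1 = Z ⊕ Z_2.
  H_2: rank ker ∂_2 − rank ∂_3 = (18 − 18) − 0 = 0, and there is no ∂_3, so H_2 = 0.

As a check, the Euler characteristic is 9 − 27 + 18 = 0, which agrees with 1 − 1 + 0 = 0.

Hence the Betti numbers are b_0 = 1, b_1 = 1, b_2 = 0.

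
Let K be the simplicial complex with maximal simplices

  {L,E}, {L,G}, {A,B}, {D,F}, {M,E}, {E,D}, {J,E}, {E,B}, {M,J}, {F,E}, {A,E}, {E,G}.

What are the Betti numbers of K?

b_0 = 1, b_1 = 4.

Take the total order A < B < D < E < F < G < J < L < M on the vertex set. Then K (dimension 1) consists of the simplices:

  0-simplices (9): A, B, D, E, F, G, J, L, M
  1-simplices (12): AB, AE, BE, DE, DF, EF, EG, EJ, EL, EM, GL, JM

Hence C_0 ≅ Z^9, C_1 ≅ Z^12.

∂_1: C_1 → C_0 maps an edge to its endpoints' difference, ∂[p,q] = q − p. For instance
  ∂EG = G − E.
The resulting 9×12 matrix has rank 8, and its Smith normal form has invariant factors (1,1,1,1,1,1,1,1).

Reading off H_k = ker ∂_k / im ∂_{k+1}:

  H_0: rank C_0 − rank ∂_1 = 9 − 8 = 1, and the invariant factors of ∂_1 are all 1, so H_0 = Z.
  H_1: rank ker ∂_1 − rank ∂_2 = (12 − 8) − 0 = 4, and there is no ∂_2, so H_1 = Z^4.

(K is a triangulation of a wedge of 4 circles.)

Hence the Betti numbers are b_0 = 1, b_1 = 4.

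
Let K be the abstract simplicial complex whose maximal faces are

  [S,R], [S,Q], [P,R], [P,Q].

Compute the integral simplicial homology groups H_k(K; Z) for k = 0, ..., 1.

H_0 = Z,  H_1 = Z.

Take the total order P < Q < R < S on the vertex set. Then K (dimension 1) consists of the simplices:

  0-simplices (4): P, Q, R, S
  1-simplices (4): PQ, PR, QS, RS

Hence C_0 ≅ Z^4, C_1 ≅ Z^4.

∂_1: C_1 → C_0 is given by ∂[p,q] = [q] − [p]. For instance
  ∂PQ = Q − P.
The resulting 4×4 matrix has rank 3, and its Smith normal form has invariant factors (1,1,1).

Computing H_k = (kernel of ∂_k) / (image of ∂_{k+1}):

  H_0: rank C_0 − rank ∂_1 = 4 − 3 = 1, and the invariant factors of ∂_1 are all 1, so H_0 ≅ Z.
  H_1: rank ker ∂_1 − rank ∂_2 = (4 − 3) − 0 = 1, and there is no ∂_2, so H_1 ≅ Z.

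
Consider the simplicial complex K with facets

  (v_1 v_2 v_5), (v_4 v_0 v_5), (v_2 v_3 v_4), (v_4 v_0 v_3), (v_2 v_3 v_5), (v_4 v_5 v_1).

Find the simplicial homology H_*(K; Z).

Fix the vertex order v_0 < v_1 < v_2 < v_3 < v_4 < v_5 and write every simplex with vertices in increasing order. Then dim K = 2 and the simplices of K are:

  0-simplices (6): [v_0], [v_1], [v_2], [v_3], [v_4], [v_5]
  1-simplices (12): [v_0,v_3], [v_0,v_4], [v_0,v_5], [v_1,v_2], [v_1,v_4], [v_1,v_5], [v_2,v_3], [v_2,v_4], [v_2,v_5], [v_3,v_4], [v_3,v_5], [v_4,v_5]
  2-simplices (6): [v_0,v_3,v_4], [v_0,v_4,v_5], [v_1,v_2,v_5], [v_1,v_4,v_5], [v_2,v_3,v_4], [v_2,v_3,v_5]

giving chain groups C_0 ≅ Z^6, C_1 ≅ Z^12, C_2 ≅ Z^6.

Boundary ∂_1: C_1 → C_0 is given by ∂[p,q] = [q] − [p].
As a 6×12 matrix over Z this has rank 5, with invariant factors (1,1,1,1,1).

The boundary map ∂_2: C_2 → C_1 acts by ∂[p,q,r] = [q,r] − [p,r] + [p,q]. For instance
  ∂[v_0,v_3,v_4] = [v_3,v_4] − [v_0,v_4] + [v_0,v_3],
  ∂[v_1,v_2,v_5] = [v_2,v_5] − [v_1,v_5] + [v_1,v_2].
This gives a 12×6 integer matrix of rank 6; reducing to Smith normal form yields diagonal entries (1,1,1,1,1,1).

From H_k ≅ ker(∂_k) / im(∂_{k+1}) we obtain:

  H_0: rank C_0 − rank ∂_1 = 6 − 5 = 1, and the invariant factors of ∂_1 are all 1, so H_0 = Z.
  H_1: rank ker ∂_1 − rank ∂_2 = (12 − 5) − 6 = 1, and the invariant factors of ∂_2 are all 1, so H_1 = Z.
  H_2: rank ker ∂_2 − rank ∂_3 = (6 − 6) − 0 = 0, and there is no ∂_3, so H_2 = 0.

H_0 = Z,  H_1 = Z,  H_2 = 0.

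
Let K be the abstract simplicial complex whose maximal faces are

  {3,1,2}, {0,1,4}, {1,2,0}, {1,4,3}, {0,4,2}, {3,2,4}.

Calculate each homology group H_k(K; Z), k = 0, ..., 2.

Order the vertices as 0 < 1 < 2 < 3 < 4. Listing each simplex with vertices in this order, K has dimension 2 with simplices:

  0-simplices (5): [0], [1], [2], [3], [4]
  1-simplices (9): [0,1], [0,2], [0,4], [1,2], [1,3], [1,4], [2,3], [2,4], [3,4]
  2-simplices (6): [0,1,2], [0,1,4], [0,2,4], [1,2,3], [1,3,4], [2,3,4]

so the chain groups are C_0 ≅ Z^5, C_1 ≅ Z^9, C_2 ≅ Z^6.

∂_1: C_1 → C_0 maps an edge to its endpoints' difference, ∂[p,q] = q − p. For instance
  ∂[0,2] = [2] − [0].
As a 5×9 matrix over Z this has rank 4, with invariant factors (1,1,1,1).

∂_2: C_2 → C_1 maps a triangle to the signed sum of its edges. For instance
  ∂[1,3,4] = [3,4] − [1,4] + [1,3],
  ∂[1,2,3] = [2,3] − [1,3] + [1,2].
The resulting 9×6 matrix has rank 5, and its Smith normal form has invariant factors (1,1,1,1,1).

From H_k ≅ ker(∂_k) / im(∂_{k+1}) we obtain:

  H_0: rank C_0 − rank ∂_1 = 5 − 4 = 1, and the invariant factors of ∂_1 are all 1, so H_0 = Z.
  H_1: rank ker ∂_1 − rank ∂_2 = (9 − 4) − 5 = 0, and the invariant factors of ∂_2 are all 1, so H_1 = 0.
  H_2: rank ker ∂_2 − rank ∂_3 = (6 − 5) − 0 = 1, and there is no ∂_3, so H_2 = Z.

As a check, the Euler characteristic is 5 − 9 + 6 = 2, which agrees with 1 − 0 + 1 = 2.

H_0 ≅ Z,  H_1 = 0,  H_2 ≅ Z.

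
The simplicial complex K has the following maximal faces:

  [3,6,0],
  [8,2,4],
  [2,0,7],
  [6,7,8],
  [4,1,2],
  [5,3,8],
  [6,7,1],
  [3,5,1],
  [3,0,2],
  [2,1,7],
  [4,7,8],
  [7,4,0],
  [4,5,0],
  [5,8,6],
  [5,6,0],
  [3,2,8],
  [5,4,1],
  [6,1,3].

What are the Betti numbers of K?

b_0 = 1, b_1 = 1, b_2 = 0.

Order the vertices as 0 < 1 < 2 < 3 < 4 < 5 < 6 < 7 < 8. Listing each simplex with vertices in this order, K has dimension 2 with simplices:

  0-simplices (9): [0], [1], [2], [3], [4], [5], [6], [7], [8]
  1-simplices (27): (27 of them)
  2-simplices (18): [0,2,3], [0,2,7], [0,3,6], [0,4,5], [0,4,7], [0,5,6], [1,2,4], [1,2,7], [1,3,5], [1,3,6], [1,4,5], [1,6,7], [2,3,8], [2,4,8], [3,5,8], [4,7,8], [5,6,8], [6,7,8]

giving chain groups C_0 ≅ Z^9, C_1 ≅ Z^27, C_2 ≅ Z^18.

∂_1: C_1 → C_0 is given by ∂[p,q] = [q] − [p]. For instance
  ∂[0,7] = [7] − [0].
This gives a 9×27 integer matrix of rank 8; reducing to Smith normal form yields diagonal entries (1,1,1,1,1,1,1,1).

∂_2: C_2 → C_1 acts by ∂[p,q,r] = [q,r] − [p,r] + [p,q]. For instance
  ∂[0,3,6] = [3,6] − [0,6] + [0,3],
  ∂[6,7,8] = [7,8] − [6,8] + [6,7].
The resulting 27×18 matrix has rank 18, and its Smith normal form has invariant factors (1,1,1,1,1,1,1,1,1,1,1,1,1,1,1,1,1,2).

From H_k ≅ ker(∂_k) / im(∂_{k+1}) we obtain:

  H_0: rank C_0 − rank ∂_1 = 9 − 8 = 1, and the invariant factors of ∂_1 are all 1, so H_0 ≅ Z.
  H_1: rank ker ∂_1 − rank ∂_2 = (27 − 8) − 18 = 1, and ∂_2 has invariant factor 2 > 1, so H_1 ≅ Z ⊕ Z/2.
  H_2: rank ker ∂_2 − rank ∂_3 = (18 − 18) − 0 = 0, and there is no ∂_3, so H_2 ≅ 0.

As a check, the Euler characteristic is 9 − 27 + 18 = 0, which agrees with 1 − 1 + 0 = 0.

Hence the Betti numbers are b_0 = 1, b_1 = 1, b_2 = 0.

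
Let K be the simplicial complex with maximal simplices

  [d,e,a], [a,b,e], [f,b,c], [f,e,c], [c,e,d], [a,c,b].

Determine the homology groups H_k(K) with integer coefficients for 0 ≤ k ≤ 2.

K has 6 vertices, 12 edges, 6 triangles.
rank ∂_0 = 0, rank ∂_1 = 5 ⇒ b_0 = 6 − 0 − 5 = 1; all invariant factors of ∂_1 are 1 so no torsion. So H_0 ≅ Z.
rank ∂_1 = 5, rank ∂_2 = 6 ⇒ b_1 = 12 − 5 − 6 = 1; all invariant factors of ∂_2 are 1 so no torsion. So H_1 ≅ Z.
rank ∂_2 = 6, rank ∂_3 = 0 ⇒ b_2 = 6 − 6 − 0 = 0. So H_2 ≅ 0.

H_0 = Z,  H_1 = Z,  H_2 = 0.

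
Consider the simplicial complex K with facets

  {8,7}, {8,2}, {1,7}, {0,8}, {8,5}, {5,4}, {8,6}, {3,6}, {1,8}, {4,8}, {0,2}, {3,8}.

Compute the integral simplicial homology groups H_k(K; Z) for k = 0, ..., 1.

Fix the vertex order 0 < 1 < 2 < 3 < 4 < 5 < 6 < 7 < 8 and write every simplex with vertices in increasing order. Then dim K = 1 and the simplices of K are:

  0-simplices (9): [0], [1], [2], [3], [4], [5], [6], [7], [8]
  1-simplices (12): [0,2], [0,8], [1,7], [1,8], [2,8], [3,6], [3,8], [4,5], [4,8], [5,8], [6,8], [7,8]

so the chain groups are C_0 ≅ Z^9, C_1 ≅ Z^12.

∂_1: C_1 → C_0 sends each edge [p,q] (with p < q) to q − p. For instance
  ∂[6,8] = [8] − [6].
The 9×12 boundary matrix has rank 8 and Smith normal form diag(1,1,1,1,1,1,1,1).

Reading off H_k = ker ∂_k / im ∂_{k+1}:

  H_0: rank C_0 − rank ∂_1 = 9 − 8 = 1, and the invariant factors of ∂_1 are all 1, so H_0 = Z.
  H_1: rank ker ∂_1 − rank ∂_2 = (12 − 8) − 0 = 4, and there is no ∂_2, so H_1 = Z^4.

H_0 = Z,  H_1 = Z^4.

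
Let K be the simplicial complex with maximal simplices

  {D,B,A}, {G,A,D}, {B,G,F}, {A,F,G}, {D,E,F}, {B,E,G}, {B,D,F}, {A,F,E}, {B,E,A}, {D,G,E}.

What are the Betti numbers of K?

b_0 = 1, b_1 = 0, b_2 = 0.

We work with the vertex ordering A < B < D < E < F < G. The simplices of K, each written with vertices in increasing order, are:

  0-simplices (6): A, B, D, E, F, G
  1-simplices (15): AB, AD, AE, AF, AG, BD, BE, BF, BG, DE, DF, DG, EF, EG, FG
  2-simplices (10): ABD, ABE, ADG, AEF, AFG, BDF, BEG, BFG, DEF, DEG

so the chain groups are C_0 ≅ Z^6, C_1 ≅ Z^15, C_2 ≅ Z^10.

The boundary map ∂_1: C_1 → C_0 is given by ∂[p,q] = [q] − [p].
The resulting 6×15 matrix has rank 5, and its Smith normal form has invariant factors (1,1,1,1,1).

Boundary ∂_2: C_2 → C_1 maps a triangle to the signed sum of its edges. For instance
  ∂BFG = FG − BG + BF,
  ∂ADG = DG − AG + AD.
This gives a 15×10 integer matrix of rank 10; reducing to Smith normal form yields diagonal entries (1,1,1,1,1,1,1,1,1,2).

Computing H_k = (kernel of ∂_k) / (image of ∂_{k+1}):

  H_0: rank C_0 − rank ∂_1 = 6 − 5 = 1, and the invariant factors of ∂_1 are all 1, so H_0 ≅ Z.
  H_1: rank ker ∂_1 − rank ∂_2 = (15 − 5) − 10 = 0, and ∂_2 has invariant factor 2 > 1, so H_1 ≅ Z/2.
  H_2: rank ker ∂_2 − rank ∂_3 = (10 − 10) − 0 = 0, and there is no ∂_3, so H_2 ≅ 0.

As a check, the Euler characteristic is 6 − 15 + 10 = 1, which agrees with 1 − 0 + 0 = 1.

Hence the Betti numbers are b_0 = 1, b_1 = 0, b_2 = 0.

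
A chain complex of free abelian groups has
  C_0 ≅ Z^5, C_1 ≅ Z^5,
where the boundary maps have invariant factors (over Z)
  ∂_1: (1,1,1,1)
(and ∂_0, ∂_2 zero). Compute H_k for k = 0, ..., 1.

H_0 ≅ Z,  H_1 ≅ Z.

H_0: b_0 = 5 − 0 − 4 = 1; torsion from ∂_1 factors > 1: none. So H_0 ≅ Z.
H_1: b_1 = 5 − 4 − 0 = 1; torsion from ∂_2 factors > 1: none. So H_1 ≅ Z.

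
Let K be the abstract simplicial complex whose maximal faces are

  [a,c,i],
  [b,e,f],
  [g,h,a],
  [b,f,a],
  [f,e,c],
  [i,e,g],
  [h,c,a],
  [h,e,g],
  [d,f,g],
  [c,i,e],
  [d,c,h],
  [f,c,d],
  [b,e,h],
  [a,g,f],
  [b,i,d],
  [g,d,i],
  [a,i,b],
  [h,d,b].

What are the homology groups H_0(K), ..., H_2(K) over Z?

K has 9 vertices, 27 edges, 18 triangles.
rank ∂_0 = 0, rank ∂_1 = 8 ⇒ b_0 = 9 − 0 − 8 = 1; all invariant factors of ∂_1 are 1 so no torsion. So H_0 ≅ Z.
rank ∂_1 = 8, rank ∂_2 = 17 ⇒ b_1 = 27 − 8 − 17 = 2; all invariant factors of ∂_2 are 1 so no torsion. So H_1 ≅ Z^2.
rank ∂_2 = 17, rank ∂_3 = 0 ⇒ b_2 = 18 − 17 − 0 = 1. So H_2 ≅ Z.

H_0 = Z,  H_1 = Z^2,  H_2 = Z.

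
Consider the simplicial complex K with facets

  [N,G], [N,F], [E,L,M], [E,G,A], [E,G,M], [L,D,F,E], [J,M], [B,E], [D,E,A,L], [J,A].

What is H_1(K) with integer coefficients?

Order the vertices as A < B < D < E < F < G < J < L < M < N. Listing each simplex with vertices in this order, K has dimension 3 with simplices:

  0-simplices (10): A, B, D, E, F, G, J, L, M, N
  1-simplices (19): AD, AE, AG, AJ, AL, BE, DE, DF, DL, EF, EG, EL, EM, FL, FN, GM, GN, JM, LM
  2-simplices (10): ADE, ADL, AEG, AEL, DEF, DEL, DFL, EFL, EGM, ELM
  3-simplices (2): ADEL, DEFL

Hence C_0 ≅ Z^10, C_1 ≅ Z^19, C_2 ≅ Z^10, C_3 ≅ Z^2.

∂_1: C_1 → C_0 maps an edge to its endpoints' difference, ∂[p,q] = q − p. For instance
  ∂AG = G − A.
The resulting 10×19 matrix has rank 9, and its Smith normal form has invariant factors (1,1,1,1,1,1,1,1,1).

∂_2: C_2 → C_1 sends each 2-simplex [p,q,r] to [q,r] − [p,r] + [p,q]. For instance
  ∂DEL = EL − DL + DE,
  ∂ADL = DL − AL + AD.
The 19×10 boundary matrix has rank 8 and Smith normal form diag(1,1,1,1,1,1,1,1).

The boundary map ∂_3: C_3 → C_2 sends each 3-simplex σ to the alternating sum Σ_i (−1)^i (σ with its i-th vertex removed). For instance
  ∂ADEL = DEL − AEL + ADL − ADE,
  ∂DEFL = EFL − DFL + DEL − DEF.
This gives a 10×2 integer matrix of rank 2; reducing to Smith normal form yields diagonal entries (1,1).

Now H_k = ker ∂_k / im ∂_{k+1}, so:

  H_1: rank ker ∂_1 − rank ∂_2 = (19 − 9) − 8 = 2, and the invariant factors of ∂_2 are all 1, so H_1 = Z^2.

H_1 = Z^2.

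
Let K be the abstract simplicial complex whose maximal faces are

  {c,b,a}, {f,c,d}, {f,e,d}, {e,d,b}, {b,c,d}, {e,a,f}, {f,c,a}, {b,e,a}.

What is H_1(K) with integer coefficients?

Order the vertices as a < b < c < d < e < f. Listing each simplex with vertices in this order, K has dimension 2 with simplices:

  0-simplices (6): a, b, c, d, e, f
  1-simplices (12): ab, ac, ae, af, bc, bd, be, cd, cf, de, df, ef
  2-simplices (8): abc, abe, acf, aef, bcd, bde, cdf, def

so the chain groups are C_0 ≅ Z^6, C_1 ≅ Z^12, C_2 ≅ Z^8.

Boundary ∂_1: C_1 → C_0 sends each edge [p,q] (with p < q) to q − p. For instance
  ∂be = e − b.
The resulting 6×12 matrix has rank 5, and its Smith normal form has invariant factors (1,1,1,1,1).

Boundary ∂_2: C_2 → C_1 sends each 2-simplex [p,q,r] to [q,r] − [p,r] + [p,q]. For instance
  ∂cdf = df − cf + cd,
  ∂def = ef − df + de.
The 12×8 boundary matrix has rank 7 and Smith normal form diag(1,1,1,1,1,1,1).

Computing H_k = (kernel of ∂_k) / (image of ∂_{k+1}):

  H_1: rank ker ∂_1 − rank ∂_2 = (12 − 5) − 7 = 0, and the invariant factors of ∂_2 are all 1, so H_1 = 0.

(K is a triangulation of the 2-sphere S^2.)

H_1 ≅ 0.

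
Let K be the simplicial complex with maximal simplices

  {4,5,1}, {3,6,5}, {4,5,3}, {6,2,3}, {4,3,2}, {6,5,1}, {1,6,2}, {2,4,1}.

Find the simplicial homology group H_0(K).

K has 6 vertices, 12 edges, 8 triangles.
rank ∂_0 = 0, rank ∂_1 = 5 ⇒ b_0 = 6 − 0 − 5 = 1; all invariant factors of ∂_1 are 1 so no torsion. So H_0 ≅ Z.

H_0 = Z.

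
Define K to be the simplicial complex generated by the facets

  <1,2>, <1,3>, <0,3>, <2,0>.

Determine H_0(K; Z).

H_0 = Z.

Fix the vertex order 0 < 1 < 2 < 3 and write every simplex with vertices in increasing order. Then dim K = 1 and the simplices of K are:

  0-simplices (4): [0], [1], [2], [3]
  1-simplices (4): [0,2], [0,3], [1,2], [1,3]

giving chain groups C_0 ≅ Z^4, C_1 ≅ Z^4.

Boundary ∂_1: C_1 → C_0 sends each edge [p,q] (with p < q) to q − p.
The 4×4 boundary matrix has rank 3 and Smith normal form diag(1,1,1).

Computing H_k = (kernel of ∂_k) / (image of ∂_{k+1}):

  H_0: rank C_0 − rank ∂_1 = 4 − 3 = 1, and the invariant factors of ∂_1 are all 1, so H_0 ≅ Z.

(K is a triangulation of the circle S^1.)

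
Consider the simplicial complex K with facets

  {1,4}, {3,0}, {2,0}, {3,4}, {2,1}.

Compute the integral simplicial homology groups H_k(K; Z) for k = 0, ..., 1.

We work with the vertex ordering 0 < 1 < 2 < 3 < 4. The simplices of K, each written with vertices in increasing order, are:

  0-simplices (5): [0], [1], [2], [3], [4]
  1-simplices (5): [0,2], [0,3], [1,2], [1,4], [3,4]

so the chain groups are C_0 ≅ Z^5, C_1 ≅ Z^5.

Boundary ∂_1: C_1 → C_0 sends each edge [p,q] (with p < q) to q − p. For instance
  ∂[1,2] = [2] − [1].
As a 5×5 matrix over Z this has rank 4, with invariant factors (1,1,1,1).

Reading off H_k = ker ∂_k / im ∂_{k+1}:

  H_0: rank C_0 − rank ∂_1 = 5 − 4 = 1, and the invariant factors of ∂_1 are all 1, so H_0 ≅ Z.
  H_1: rank ker ∂_1 − rank ∂_2 = (5 − 4) − 0 = 1, and there is no ∂_2, so H_1 ≅ Z.

H_0 ≅ Z,  H_1 ≅ Z.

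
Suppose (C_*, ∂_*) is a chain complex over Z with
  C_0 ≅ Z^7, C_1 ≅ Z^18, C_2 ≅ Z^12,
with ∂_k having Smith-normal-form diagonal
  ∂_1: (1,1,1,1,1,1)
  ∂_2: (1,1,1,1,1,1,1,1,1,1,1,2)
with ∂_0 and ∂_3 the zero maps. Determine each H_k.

H_0: b_0 = 7 − 0 − 6 = 1; torsion from ∂_1 factors > 1: none. So H_0 ≅ Z.
H_1: b_1 = 18 − 6 − 12 = 0; torsion from ∂_2 factors > 1: [2]. So H_1 ≅ Z/2.
H_2: b_2 = 12 − 12 − 0 = 0; torsion from ∂_3 factors > 1: none. So H_2 ≅ 0.

H_0 ≅ Z,  H_1 ≅ Z/2,  H_2 = 0.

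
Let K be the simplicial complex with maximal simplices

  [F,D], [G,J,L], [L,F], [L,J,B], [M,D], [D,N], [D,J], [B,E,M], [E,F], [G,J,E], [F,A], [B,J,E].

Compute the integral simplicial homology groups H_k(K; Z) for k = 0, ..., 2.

We work with the vertex ordering A < B < D < E < F < G < J < L < M < N. The simplices of K, each written with vertices in increasing order, are:

  0-simplices (10): A, B, D, E, F, G, J, L, M, N
  1-simplices (17): AF, BE, BJ, BL, BM, DF, DJ, DM, DN, EF, EG, EJ, EM, FL, GJ, GL, JL
  2-simplices (5): BEJ, BEM, BJL, EGJ, GJL

so the chain groups are C_0 ≅ Z^10, C_1 ≅ Z^17, C_2 ≅ Z^5.

∂_1: C_1 → C_0 sends each edge [p,q] (with p < q) to q − p. For instance
  ∂EF = F − E.
As a 10×17 matrix over Z this has rank 9, with invariant factors (1,1,1,1,1,1,1,1,1).

Boundary ∂_2: C_2 → C_1 maps a triangle to the signed sum of its edges. For instance
  ∂BJL = JL − BL + BJ,
  ∂BEM = EM − BM + BE.
The 17×5 boundary matrix has rank 5 and Smith normal form diag(1,1,1,1,1).

Now H_k = ker ∂_k / im ∂_{k+1}, so:

  H_0: rank C_0 − rank ∂_1 = 10 − 9 = 1, and the invariant factors of ∂_1 are all 1, so H_0 = Z.
  H_1: rank ker ∂_1 − rank ∂_2 = (17 − 9) − 5 = 3, and the invariant factors of ∂_2 are all 1, so H_1 = Z^3.
  H_2: rank ker ∂_2 − rank ∂_3 = (5 − 5) − 0 = 0, and there is no ∂_3, so H_2 = 0.

H_0 = Z,  H_1 = Z^3,  H_2 = 0.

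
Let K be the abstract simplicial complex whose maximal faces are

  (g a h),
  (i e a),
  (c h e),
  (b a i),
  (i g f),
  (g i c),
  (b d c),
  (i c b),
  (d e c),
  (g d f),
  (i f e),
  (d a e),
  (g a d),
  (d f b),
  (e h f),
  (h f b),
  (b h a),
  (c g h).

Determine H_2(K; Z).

K has 9 vertices, 27 edges, 18 triangles.
rank ∂_2 = 17, rank ∂_3 = 0 ⇒ b_2 = 18 − 17 − 0 = 1. So H_2 = Z.

H_2 ≅ Z.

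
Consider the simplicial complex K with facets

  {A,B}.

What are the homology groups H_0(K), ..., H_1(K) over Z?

Take the total order A < B on the vertex set. Then K (dimension 1) consists of the simplices:

  0-simplices (2): A, B
  1-simplices (1): AB

giving chain groups C_0 ≅ Z^2, C_1 ≅ Z^1.

∂_1: C_1 → C_0 maps an edge to its endpoints' difference, ∂[p,q] = q − p.
This gives a 2×1 integer matrix of rank 1; reducing to Smith normal form yields diagonal entries (1).

Computing H_k = (kernel of ∂_k) / (image of ∂_{k+1}):

  H_0: rank C_0 − rank ∂_1 = 2 − 1 = 1, and the invariant factors of ∂_1 are all 1, so H_0 ≅ Z.
  H_1: rank ker ∂_1 − rank ∂_2 = (1 − 1) − 0 = 0, and there is no ∂_2, so H_1 ≅ 0.

As a check, the Euler characteristic is 2 − 1 = 1, which agrees with 1 − 0 = 1.

H_0 = Z,  H_1 = 0.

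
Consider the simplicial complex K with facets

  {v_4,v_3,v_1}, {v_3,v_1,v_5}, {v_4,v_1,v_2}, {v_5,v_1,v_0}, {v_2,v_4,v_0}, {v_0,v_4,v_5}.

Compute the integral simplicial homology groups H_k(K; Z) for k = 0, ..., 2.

We work with the vertex ordering v_0 < v_1 < v_2 < v_3 < v_4 < v_5. The simplices of K, each written with vertices in increasing order, are:

  0-simplices (6): [v_0], [v_1], [v_2], [v_3], [v_4], [v_5]
  1-simplices (12): [v_0,v_1], [v_0,v_2], [v_0,v_4], [v_0,v_5], [v_1,v_2], [v_1,v_3], [v_1,v_4], [v_1,v_5], [v_2,v_4], [v_3,v_4], [v_3,v_5], [v_4,v_5]
  2-simplices (6): [v_0,v_1,v_5], [v_0,v_2,v_4], [v_0,v_4,v_5], [v_1,v_2,v_4], [v_1,v_3,v_4], [v_1,v_3,v_5]

giving chain groups C_0 ≅ Z^6, C_1 ≅ Z^12, C_2 ≅ Z^6.

∂_1: C_1 → C_0 maps an edge to its endpoints' difference, ∂[p,q] = q − p.
This gives a 6×12 integer matrix of rank 5; reducing to Smith normal form yields diagonal entries (1,1,1,1,1).

The boundary map ∂_2: C_2 → C_1 sends each 2-simplex [p,q,r] to [q,r] − [p,r] + [p,q]. For instance
  ∂[v_1,v_3,v_4] = [v_3,v_4] − [v_1,v_4] + [v_1,v_3],
  ∂[v_1,v_3,v_5] = [v_3,v_5] − [v_1,v_5] + [v_1,v_3].
As a 12×6 matrix over Z this has rank 6, with invariant factors (1,1,1,1,1,1).

Now H_k = ker ∂_k / im ∂_{k+1}, so:

  H_0: rank C_0 − rank ∂_1 = 6 − 5 = 1, and the invariant factors of ∂_1 are all 1, so H_0 ≅ Z.
  H_1: rank ker ∂_1 − rank ∂_2 = (12 − 5) − 6 = 1, and the invariant factors of ∂_2 are all 1, so H_1 ≅ Z.
  H_2: rank ker ∂_2 − rank ∂_3 = (6 − 6) − 0 = 0, and there is no ∂_3, so H_2 ≅ 0.

H_0 = Z,  H_1 = Z,  H_2 = 0.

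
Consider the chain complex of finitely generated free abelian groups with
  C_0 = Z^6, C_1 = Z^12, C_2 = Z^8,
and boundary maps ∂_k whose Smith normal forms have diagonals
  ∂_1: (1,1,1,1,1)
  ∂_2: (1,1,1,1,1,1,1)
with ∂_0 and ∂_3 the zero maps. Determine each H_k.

H_0: b_0 = 6 − 0 − 5 = 1; torsion from ∂_1 factors > 1: none. So H_0 ≅ Z.
H_1: b_1 = 12 − 5 − 7 = 0; torsion from ∂_2 factors > 1: none. So H_1 ≅ 0.
H_2: b_2 = 8 − 7 − 0 = 1; torsion from ∂_3 factors > 1: none. So H_2 ≅ Z.

H_0 ≅ Z,  H_1 = 0,  H_2 ≅ Z.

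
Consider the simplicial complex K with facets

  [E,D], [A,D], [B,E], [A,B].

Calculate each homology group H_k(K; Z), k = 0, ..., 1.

Fix the vertex order A < B < D < E and write every simplex with vertices in increasing order. Then dim K = 1 and the simplices of K are:

  0-simplices (4): A, B, D, E
  1-simplices (4): AB, AD, BE, DE

so the chain groups are C_0 ≅ Z^4, C_1 ≅ Z^4.

Boundary ∂_1: C_1 → C_0 sends each edge [p,q] (with p < q) to q − p. For instance
  ∂AB = B − A.
The 4×4 boundary matrix has rank 3 and Smith normal form diag(1,1,1).

From H_k ≅ ker(∂_k) / im(∂_{k+1}) we obtain:

  H_0: rank C_0 − rank ∂_1 = 4 − 3 = 1, and the invariant factors of ∂_1 are all 1, so H_0 = Z.
  H_1: rank ker ∂_1 − rank ∂_2 = (4 − 3) − 0 = 1, and there is no ∂_2, so H_1 = Z.

As a check, the Euler characteristic is 4 − 4 = 0, which agrees with 1 − 1 = 0.

H_0 ≅ Z,  H_1 ≅ Z.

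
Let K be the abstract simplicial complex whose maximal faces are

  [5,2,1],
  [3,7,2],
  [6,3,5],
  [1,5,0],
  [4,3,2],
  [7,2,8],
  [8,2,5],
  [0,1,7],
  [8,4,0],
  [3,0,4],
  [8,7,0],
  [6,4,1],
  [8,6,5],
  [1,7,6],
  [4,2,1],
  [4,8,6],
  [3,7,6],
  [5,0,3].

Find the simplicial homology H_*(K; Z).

Take the total order 0 < 1 < 2 < 3 < 4 < 5 < 6 < 7 < 8 on the vertex set. Then K (dimension 2) consists of the simplices:

  0-simplices (9): [0], [1], [2], [3], [4], [5], [6], [7], [8]
  1-simplices (27): (27 of them)
  2-simplices (18): [0,1,5], [0,1,7], [0,3,4], [0,3,5], [0,4,8], [0,7,8], [1,2,4], [1,2,5], [1,4,6], [1,6,7], [2,3,4], [2,3,7], [2,5,8], [2,7,8], [3,5,6], [3,6,7], [4,6,8], [5,6,8]

giving chain groups C_0 ≅ Z^9, C_1 ≅ Z^27, C_2 ≅ Z^18.

∂_1: C_1 → C_0 maps an edge to its endpoints' difference, ∂[p,q] = q − p. For instance
  ∂[3,5] = [5] − [3].
The 9×27 boundary matrix has rank 8 and Smith normal form diag(1,1,1,1,1,1,1,1).

∂_2: C_2 → C_1 maps a triangle to the signed sum of its edges. For instance
  ∂[0,1,7] = [1,7] − [0,7] + [0,1],
  ∂[2,7,8] = [7,8] − [2,8] + [2,7].
This gives a 27×18 integer matrix of rank 17; reducing to Smith normal form yields diagonal entries (1,1,1,1,1,1,1,1,1,1,1,1,1,1,1,1,1).

Now H_k = ker ∂_k / im ∂_{k+1}, so:

  H_0: rank C_0 − rank ∂_1 = 9 − 8 = 1, and the invariant factors of ∂_1 are all 1, so H_0 ≅ Z.
  H_1: rank ker ∂_1 − rank ∂_2 = (27 − 8) − 17 = 2, and the invariant factors of ∂_2 are all 1, so H_1 ≅ Z^2.
  H_2: rank ker ∂_2 − rank ∂_3 = (18 − 17) − 0 = 1, and there is no ∂_3, so H_2 ≅ Z.

(K is a triangulation of the torus T^2.)

H_0 ≅ Z,  H_1 ≅ Z^2,  H_2 ≅ Z.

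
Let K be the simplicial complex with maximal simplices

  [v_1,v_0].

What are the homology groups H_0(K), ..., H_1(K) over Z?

H_0 ≅ Z,  H_1 = 0.

Order the vertices as v_0 < v_1. Listing each simplex with vertices in this order, K has dimension 1 with simplices:

  0-simplices (2): [v_0], [v_1]
  1-simplices (1): [v_0,v_1]

so the chain groups are C_0 ≅ Z^2, C_1 ≅ Z^1.

∂_1: C_1 → C_0 is given by ∂[p,q] = [q] − [p].
As a 2×1 matrix over Z this has rank 1, with invariant factors (1).

Reading off H_k = ker ∂_k / im ∂_{k+1}:

  H_0: rank C_0 − rank ∂_1 = 2 − 1 = 1, and the invariant factors of ∂_1 are all 1, so H_0 = Z.
  H_1: rank ker ∂_1 − rank ∂_2 = (1 − 1) − 0 = 0, and there is no ∂_2, so H_1 = 0.

As a check, the Euler characteristic is 2 − 1 = 1, which agrees with 1 − 0 = 1.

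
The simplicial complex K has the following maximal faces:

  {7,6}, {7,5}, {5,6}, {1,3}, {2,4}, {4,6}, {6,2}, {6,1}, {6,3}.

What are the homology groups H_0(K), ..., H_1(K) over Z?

Take the total order 1 < 2 < 3 < 4 < 5 < 6 < 7 on the vertex set. Then K (dimension 1) consists of the simplices:

  0-simplices (7): [1], [2], [3], [4], [5], [6], [7]
  1-simplices (9): [1,3], [1,6], [2,4], [2,6], [3,6], [4,6], [5,6], [5,7], [6,7]

so the chain groups are C_0 ≅ Z^7, C_1 ≅ Z^9.

Boundary ∂_1: C_1 → C_0 sends each edge [p,q] (with p < q) to q − p. For instance
  ∂[6,7] = [7] − [6].
The resulting 7×9 matrix has rank 6, and its Smith normal form has invariant factors (1,1,1,1,1,1).

Now H_k = ker ∂_k / im ∂_{k+1}, so:

  H_0: rank C_0 − rank ∂_1 = 7 − 6 = 1, and the invariant factors of ∂_1 are all 1, so H_0 = Z.
  H_1: rank ker ∂_1 − rank ∂_2 = (9 − 6) − 0 = 3, and there is no ∂_2, so H_1 = Z^3.

H_0 ≅ Z,  H_1 ≅ Z^3.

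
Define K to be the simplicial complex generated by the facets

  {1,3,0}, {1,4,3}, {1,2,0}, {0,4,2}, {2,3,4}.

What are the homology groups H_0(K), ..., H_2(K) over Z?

H_0 ≅ Z,  H_1 ≅ Z,  H_2 = 0.

Take the total order 0 < 1 < 2 < 3 < 4 on the vertex set. Then K (dimension 2) consists of the simplices:

  0-simplices (5): [0], [1], [2], [3], [4]
  1-simplices (10): [0,1], [0,2], [0,3], [0,4], [1,2], [1,3], [1,4], [2,3], [2,4], [3,4]
  2-simplices (5): [0,1,2], [0,1,3], [0,2,4], [1,3,4], [2,3,4]

giving chain groups C_0 ≅ Z^5, C_1 ≅ Z^10, C_2 ≅ Z^5.

Boundary ∂_1: C_1 → C_0 is given by ∂[p,q] = [q] − [p]. For instance
  ∂[1,2] = [2] − [1].
The resulting 5×10 matrix has rank 4, and its Smith normal form has invariant factors (1,1,1,1).

Boundary ∂_2: C_2 → C_1 sends each 2-simplex [p,q,r] to [q,r] − [p,r] + [p,q]. For instance
  ∂[2,3,4] = [3,4] − [2,4] + [2,3],
  ∂[0,1,3] = [1,3] − [0,3] + [0,1].
This gives a 10×5 integer matrix of rank 5; reducing to Smith normal form yields diagonal entries (1,1,1,1,1).

Computing H_k = (kernel of ∂_k) / (image of ∂_{k+1}):

  H_0: rank C_0 − rank ∂_1 = 5 − 4 = 1, and the invariant factors of ∂_1 are all 1, so H_0 ≅ Z.
  H_1: rank ker ∂_1 − rank ∂_2 = (10 − 4) − 5 = 1, and the invariant factors of ∂_2 are all 1, so H_1 ≅ Z.
  H_2: rank ker ∂_2 − rank ∂_3 = (5 − 5) − 0 = 0, and there is no ∂_3, so H_2 ≅ 0.

As a check, the Euler characteristic is 5 − 10 + 5 = 0, which agrees with 1 − 1 + 0 = 0.
(K is a triangulation of the Möbius band.)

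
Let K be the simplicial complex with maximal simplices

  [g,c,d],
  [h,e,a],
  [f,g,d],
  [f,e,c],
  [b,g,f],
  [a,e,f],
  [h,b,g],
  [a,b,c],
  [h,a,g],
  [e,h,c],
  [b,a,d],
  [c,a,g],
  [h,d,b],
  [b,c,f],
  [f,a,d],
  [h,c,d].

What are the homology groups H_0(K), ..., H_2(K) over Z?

H_0 = Z,  H_1 = Z^2,  H_2 = Z.

K has 8 vertices, 24 edges, 16 triangles.
rank ∂_0 = 0, rank ∂_1 = 7 ⇒ b_0 = 8 − 0 − 7 = 1; all invariant factors of ∂_1 are 1 so no torsion. So H_0 = Z.
rank ∂_1 = 7, rank ∂_2 = 15 ⇒ b_1 = 24 − 7 − 15 = 2; all invariant factors of ∂_2 are 1 so no torsion. So H_1 = Z^2.
rank ∂_2 = 15, rank ∂_3 = 0 ⇒ b_2 = 16 − 15 − 0 = 1. So H_2 = Z.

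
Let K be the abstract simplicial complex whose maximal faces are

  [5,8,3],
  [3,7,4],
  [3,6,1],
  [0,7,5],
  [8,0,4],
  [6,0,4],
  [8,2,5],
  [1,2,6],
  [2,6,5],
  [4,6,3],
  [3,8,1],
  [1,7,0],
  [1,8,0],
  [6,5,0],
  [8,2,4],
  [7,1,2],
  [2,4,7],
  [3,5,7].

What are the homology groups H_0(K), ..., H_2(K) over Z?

H_0 ≅ Z,  H_1 ≅ Z^2,  H_2 ≅ Z.

We work with the vertex ordering 0 < 1 < 2 < 3 < 4 < 5 < 6 < 7 < 8. The simplices of K, each written with vertices in increasing order, are:

  0-simplices (9): [0], [1], [2], [3], [4], [5], [6], [7], [8]
  1-simplices (27): (27 of them)
  2-simplices (18): [0,1,7], [0,1,8], [0,4,6], [0,4,8], [0,5,6], [0,5,7], [1,2,6], [1,2,7], [1,3,6], [1,3,8], [2,4,7], [2,4,8], [2,5,6], [2,5,8], [3,4,6], [3,4,7], [3,5,7], [3,5,8]

so the chain groups are C_0 ≅ Z^9, C_1 ≅ Z^27, C_2 ≅ Z^18.

Boundary ∂_1: C_1 → C_0 maps an edge to its endpoints' difference, ∂[p,q] = q − p.
The 9×27 boundary matrix has rank 8 and Smith normal form diag(1,1,1,1,1,1,1,1).

∂_2: C_2 → C_1 sends each 2-simplex [p,q,r] to [q,r] − [p,r] + [p,q]. For instance
  ∂[2,4,8] = [4,8] − [2,8] + [2,4],
  ∂[0,1,8] = [1,8] − [0,8] + [0,1].
The resulting 27×18 matrix has rank 17, and its Smith normal form has invariant factors (1,1,1,1,1,1,1,1,1,1,1,1,1,1,1,1,1).

From H_k ≅ ker(∂_k) / im(∂_{k+1}) we obtain:

  H_0: rank C_0 − rank ∂_1 = 9 − 8 = 1, and the invariant factors of ∂_1 are all 1, so H_0 ≅ Z.
  H_1: rank ker ∂_1 − rank ∂_2 = (27 − 8) − 17 = 2, and the invariant factors of ∂_2 are all 1, so H_1 ≅ Z^2.
  H_2: rank ker ∂_2 − rank ∂_3 = (18 − 17) − 0 = 1, and there is no ∂_3, so H_2 ≅ Z.

As a check, the Euler characteristic is 9 − 27 + 18 = 0, which agrees with 1 − 2 + 1 = 0.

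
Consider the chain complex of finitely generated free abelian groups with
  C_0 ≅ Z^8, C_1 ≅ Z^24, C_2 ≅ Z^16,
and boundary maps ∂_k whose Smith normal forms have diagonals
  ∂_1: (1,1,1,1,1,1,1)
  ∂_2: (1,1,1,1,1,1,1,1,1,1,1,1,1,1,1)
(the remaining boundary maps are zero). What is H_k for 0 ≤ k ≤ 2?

H_0: b_0 = 8 − 0 − 7 = 1; torsion from ∂_1 factors > 1: none. So H_0 = Z.
H_1: b_1 = 24 − 7 − 15 = 2; torsion from ∂_2 factors > 1: none. So H_1 = Z^2.
H_2: b_2 = 16 − 15 − 0 = 1; torsion from ∂_3 factors > 1: none. So H_2 = Z.

H_0 = Z,  H_1 = Z^2,  H_2 = Z.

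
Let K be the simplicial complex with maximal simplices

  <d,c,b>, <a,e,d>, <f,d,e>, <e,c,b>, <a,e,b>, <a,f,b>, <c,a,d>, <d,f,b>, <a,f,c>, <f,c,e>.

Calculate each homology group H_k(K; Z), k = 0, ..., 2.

K has 6 vertices, 15 edges, 10 triangles.
rank ∂_0 = 0, rank ∂_1 = 5 ⇒ b_0 = 6 − 0 − 5 = 1; all invariant factors of ∂_1 are 1 so no torsion. So H_0 = Z.
rank ∂_1 = 5, rank ∂_2 = 10 ⇒ b_1 = 15 − 5 − 10 = 0; ∂_2 has invariant factor(s) [2] giving torsion. So H_1 = Z_2.
rank ∂_2 = 10, rank ∂_3 = 0 ⇒ b_2 = 10 − 10 − 0 = 0. So H_2 = 0.

H_0 = Z,  H_1 = Z_2,  H_2 = 0.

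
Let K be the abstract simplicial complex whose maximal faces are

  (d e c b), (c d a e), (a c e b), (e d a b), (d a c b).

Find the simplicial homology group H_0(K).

H_0 = Z.

Fix the vertex order a < b < c < d < e and write every simplex with vertices in increasing order. Then dim K = 3 and the simplices of K are:

  0-simplices (5): a, b, c, d, e
  1-simplices (10): ab, ac, ad, ae, bc, bd, be, cd, ce, de
  2-simplices (10): abc, abd, abe, acd, ace, ade, bcd, bce, bde, cde
  3-simplices (5): abcd, abce, abde, acde, bcde

Hence C_0 ≅ Z^5, C_1 ≅ Z^10, C_2 ≅ Z^10, C_3 ≅ Z^5.

The boundary map ∂_1: C_1 → C_0 maps an edge to its endpoints' difference, ∂[p,q] = q − p.
This gives a 5×10 integer matrix of rank 4; reducing to Smith normal form yields diagonal entries (1,1,1,1).

Boundary ∂_2: C_2 → C_1 maps a triangle to the signed sum of its edges. For instance
  ∂ade = de − ae + ad,
  ∂abe = be − ae + ab.
The resulting 10×10 matrix has rank 6, and its Smith normal form has invariant factors (1,1,1,1,1,1).

∂_3: C_3 → C_2 sends each 3-simplex σ to the alternating sum Σ_i (−1)^i (σ with its i-th vertex removed). For instance
  ∂bcde = cde − bde + bce − bcd,
  ∂abce = bce − ace + abe − abc.
As a 10×5 matrix over Z this has rank 4, with invariant factors (1,1,1,1).

From H_k ≅ ker(∂_k) / im(∂_{k+1}) we obtain:

  H_0: rank C_0 − rank ∂_1 = 5 − 4 = 1, and the invariant factors of ∂_1 are all 1, so H_0 ≅ Z.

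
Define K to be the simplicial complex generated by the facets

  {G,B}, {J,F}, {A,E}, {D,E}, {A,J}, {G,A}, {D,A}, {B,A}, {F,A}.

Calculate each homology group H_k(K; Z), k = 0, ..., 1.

H_0 = Z,  H_1 = Z^3.

Order the vertices as A < B < D < E < F < G < J. Listing each simplex with vertices in this order, K has dimension 1 with simplices:

  0-simplices (7): A, B, D, E, F, G, J
  1-simplices (9): AB, AD, AE, AF, AG, AJ, BG, DE, FJ

so the chain groups are C_0 ≅ Z^7, C_1 ≅ Z^9.

The boundary map ∂_1: C_1 → C_0 maps an edge to its endpoints' difference, ∂[p,q] = q − p. For instance
  ∂AD = D − A.
The resulting 7×9 matrix has rank 6, and its Smith normal form has invariant factors (1,1,1,1,1,1).

Reading off H_k = ker ∂_k / im ∂_{k+1}:

  H_0: rank C_0 − rank ∂_1 = 7 − 6 = 1, and the invariant factors of ∂_1 are all 1, so H_0 = Z.
  H_1: rank ker ∂_1 − rank ∂_2 = (9 − 6) − 0 = 3, and there is no ∂_2, so H_1 = Z^3.

(K is a triangulation of a wedge of 3 circles.)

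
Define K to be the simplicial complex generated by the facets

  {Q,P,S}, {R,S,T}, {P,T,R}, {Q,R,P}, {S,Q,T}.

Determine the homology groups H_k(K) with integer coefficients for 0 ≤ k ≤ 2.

Order the vertices as P < Q < R < S < T. Listing each simplex with vertices in this order, K has dimension 2 with simplices:

  0-simplices (5): P, Q, R, S, T
  1-simplices (10): PQ, PR, PS, PT, QR, QS, QT, RS, RT, ST
  2-simplices (5): PQR, PQS, PRT, QST, RST

Hence C_0 ≅ Z^5, C_1 ≅ Z^10, C_2 ≅ Z^5.

∂_1: C_1 → C_0 maps an edge to its endpoints' difference, ∂[p,q] = q − p.
This gives a 5×10 integer matrix of rank 4; reducing to Smith normal form yields diagonal entries (1,1,1,1).

∂_2: C_2 → C_1 maps a triangle to the signed sum of its edges. For instance
  ∂PQR = QR − PR + PQ,
  ∂RST = ST − RT + RS.
The 10×5 boundary matrix has rank 5 and Smith normal form diag(1,1,1,1,1).

From H_k ≅ ker(∂_k) / im(∂_{k+1}) we obtain:

  H_0: rank C_0 − rank ∂_1 = 5 − 4 = 1, and the invariant factors of ∂_1 are all 1, so H_0 = Z.
  H_1: rank ker ∂_1 − rank ∂_2 = (10 − 4) − 5 = 1, and the invariant factors of ∂_2 are all 1, so H_1 = Z.
  H_2: rank ker ∂_2 − rank ∂_3 = (5 − 5) − 0 = 0, and there is no ∂_3, so H_2 = 0.

H_0 ≅ Z,  H_1 ≅ Z,  H_2 = 0.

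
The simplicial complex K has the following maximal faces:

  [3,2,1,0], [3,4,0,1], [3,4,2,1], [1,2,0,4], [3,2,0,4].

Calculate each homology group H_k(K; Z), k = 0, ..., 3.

H_0 ≅ Z,  H_1 = 0,  H_2 = 0,  H_3 ≅ Z.

We work with the vertex ordering 0 < 1 < 2 < 3 < 4. The simplices of K, each written with vertices in increasing order, are:

  0-simplices (5): [0], [1], [2], [3], [4]
  1-simplices (10): [0,1], [0,2], [0,3], [0,4], [1,2], [1,3], [1,4], [2,3], [2,4], [3,4]
  2-simplices (10): [0,1,2], [0,1,3], [0,1,4], [0,2,3], [0,2,4], [0,3,4], [1,2,3], [1,2,4], [1,3,4], [2,3,4]
  3-simplices (5): [0,1,2,3], [0,1,2,4], [0,1,3,4], [0,2,3,4], [1,2,3,4]

Hence C_0 ≅ Z^5, C_1 ≅ Z^10, C_2 ≅ Z^10, C_3 ≅ Z^5.

The boundary map ∂_1: C_1 → C_0 is given by ∂[p,q] = [q] − [p]. For instance
  ∂[2,4] = [4] − [2].
This gives a 5×10 integer matrix of rank 4; reducing to Smith normal form yields diagonal entries (1,1,1,1).

Boundary ∂_2: C_2 → C_1 maps a triangle to the signed sum of its edges. For instance
  ∂[0,2,3] = [2,3] − [0,3] + [0,2],
  ∂[2,3,4] = [3,4] − [2,4] + [2,3].
The resulting 10×10 matrix has rank 6, and its Smith normal form has invariant factors (1,1,1,1,1,1).

∂_3: C_3 → C_2 sends each 3-simplex σ to the alternating sum Σ_i (−1)^i (σ with its i-th vertex removed). For instance
  ∂[1,2,3,4] = [2,3,4] − [1,3,4] + [1,2,4] − [1,2,3],
  ∂[0,1,2,3] = [1,2,3] − [0,2,3] + [0,1,3] − [0,1,2].
This gives a 10×5 integer matrix of rank 4; reducing to Smith normal form yields diagonal entries (1,1,1,1).

Computing H_k = (kernel of ∂_k) / (image of ∂_{k+1}):

  H_0: rank C_0 − rank ∂_1 = 5 − 4 = 1, and the invariant factors of ∂_1 are all 1, so H_0 = Z.
  H_1: rank ker ∂_1 − rank ∂_2 = (10 − 4) − 6 = 0, and the invariant factors of ∂_2 are all 1, so H_1 = 0.
  H_2: rank ker ∂_2 − rank ∂_3 = (10 − 6) − 4 = 0, and the invariant factors of ∂_3 are all 1, so H_2 = 0.
  H_3: rank ker ∂_3 − rank ∂_4 = (5 − 4) − 0 = 1, and there is no ∂_4, so H_3 = Z.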